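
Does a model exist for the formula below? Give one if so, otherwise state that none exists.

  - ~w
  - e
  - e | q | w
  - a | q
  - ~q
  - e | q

q=F; a=T; e=T; w=F

Unit clause (~w) forces w = False.
Unit clause (e) forces e = True.
Unit clause (~q) forces q = False.
In (a | q) only a is left, so a = True.
Check each clause:
  (~w): ~w holds.
  (e): e holds.
  (e | q | w): e holds.
  (a | q): a holds.
  (~q): ~q holds.
  (e | q): e holds.
All clauses satisfied.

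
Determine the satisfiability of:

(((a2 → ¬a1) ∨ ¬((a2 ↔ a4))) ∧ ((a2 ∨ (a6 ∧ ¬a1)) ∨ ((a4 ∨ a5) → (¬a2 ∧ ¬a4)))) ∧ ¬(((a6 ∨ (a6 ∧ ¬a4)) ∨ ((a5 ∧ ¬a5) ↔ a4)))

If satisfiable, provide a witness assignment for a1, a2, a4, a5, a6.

a1 = False, a2 = True, a4 = True, a5 = False, a6 = False

  ((a2 → ¬a1) ∨ ¬((a2 ↔ a4))) ∧ ((a2 ∨ (a6 ∧ ¬a1)) ∨ ((a4 ∨ a5) → (¬a2 ∧ ¬a4))) = True
    (a2 → ¬a1) ∨ ¬((a2 ↔ a4)) = True
      a2 → ¬a1 = True
        ¬a1 = True
      ¬((a2 ↔ a4)) = False
        a2 ↔ a4 = True
    (a2 ∨ (a6 ∧ ¬a1)) ∨ ((a4 ∨ a5) → (¬a2 ∧ ¬a4)) = True
      a2 ∨ (a6 ∧ ¬a1) = True
        a6 ∧ ¬a1 = False
          ¬a1 = True
      (a4 ∨ a5) → (¬a2 ∧ ¬a4) = False
        a4 ∨ a5 = True
        ¬a2 ∧ ¬a4 = False
          ¬a2 = False
          ¬a4 = False
  ¬(((a6 ∨ (a6 ∧ ¬a4)) ∨ ((a5 ∧ ¬a5) ↔ a4))) = True
    (a6 ∨ (a6 ∧ ¬a4)) ∨ ((a5 ∧ ¬a5) ↔ a4) = False
      a6 ∨ (a6 ∧ ¬a4) = False
        a6 ∧ ¬a4 = False
          ¬a4 = False
      (a5 ∧ ¬a5) ↔ a4 = False
        a5 ∧ ¬a5 = False
          ¬a5 = True
Both conjuncts True, so the formula holds.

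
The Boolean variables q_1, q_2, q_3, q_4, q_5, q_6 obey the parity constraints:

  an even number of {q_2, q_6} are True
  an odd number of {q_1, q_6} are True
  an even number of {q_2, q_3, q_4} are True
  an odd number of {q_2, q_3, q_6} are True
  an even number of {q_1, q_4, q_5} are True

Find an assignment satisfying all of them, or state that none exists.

q_1 = True, q_2 = False, q_3 = True, q_4 = True, q_5 = False, q_6 = False

{q_2, q_6}: 0 true → even ✓
{q_1, q_6}: 1 true → odd ✓
{q_2, q_3, q_4}: 2 true → even ✓
{q_2, q_3, q_6}: 1 true → odd ✓
{q_1, q_4, q_5}: 2 true → even ✓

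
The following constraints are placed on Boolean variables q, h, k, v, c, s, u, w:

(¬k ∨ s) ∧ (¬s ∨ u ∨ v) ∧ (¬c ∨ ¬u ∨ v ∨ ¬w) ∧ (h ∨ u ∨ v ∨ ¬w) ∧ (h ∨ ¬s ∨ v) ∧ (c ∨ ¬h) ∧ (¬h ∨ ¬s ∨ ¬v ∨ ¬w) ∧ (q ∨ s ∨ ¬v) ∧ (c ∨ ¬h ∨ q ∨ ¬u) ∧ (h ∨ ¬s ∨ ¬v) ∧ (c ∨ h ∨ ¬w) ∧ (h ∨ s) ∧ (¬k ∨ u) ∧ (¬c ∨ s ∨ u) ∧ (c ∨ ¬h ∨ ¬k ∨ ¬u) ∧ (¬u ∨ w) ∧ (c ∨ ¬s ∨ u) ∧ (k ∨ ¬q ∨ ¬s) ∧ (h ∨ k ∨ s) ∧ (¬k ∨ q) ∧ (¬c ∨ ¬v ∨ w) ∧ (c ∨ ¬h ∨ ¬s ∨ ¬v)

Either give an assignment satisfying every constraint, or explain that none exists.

q: True, h: True, k: False, v: True, c: True, s: False, u: True, w: True

Set q = True.
Try h = False:
  (h ∨ s) forces s = True.
  (h ∨ ¬s ∨ v) forces v = True.
  clause (h ∨ ¬s ∨ ¬v) is falsified — backtrack.
So h = True.
  then (c ∨ ¬h) forces c = True.
Try k = True:
  (¬k ∨ s) forces s = True.
  (¬k ∨ u) forces u = True.
  (¬u ∨ w) forces w = True.
  (¬c ∨ ¬u ∨ v ∨ ¬w) forces v = True.
  clause (¬h ∨ ¬s ∨ ¬v ∨ ¬w) is falsified — backtrack.
So k = False.
  then (k ∨ ¬q ∨ ¬s) forces s = False.
  then (¬c ∨ s ∨ u) forces u = True.
  then (¬u ∨ w) forces w = True.
  then (¬c ∨ ¬u ∨ v ∨ ¬w) forces v = True.
All clauses satisfied.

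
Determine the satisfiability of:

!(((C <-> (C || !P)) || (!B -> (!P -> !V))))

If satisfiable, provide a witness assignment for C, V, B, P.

C = False, V = True, B = False, P = False

  !(((C <-> (C || !P)) || (!B -> (!P -> !V)))) = True
    (C <-> (C || !P)) || (!B -> (!P -> !V)) = False
      C <-> (C || !P) = False
        C || !P = True
          !P = True
      !B -> (!P -> !V) = False
        !B = True
        !P -> !V = False
          !P = True
          !V = False
The formula evaluates to True.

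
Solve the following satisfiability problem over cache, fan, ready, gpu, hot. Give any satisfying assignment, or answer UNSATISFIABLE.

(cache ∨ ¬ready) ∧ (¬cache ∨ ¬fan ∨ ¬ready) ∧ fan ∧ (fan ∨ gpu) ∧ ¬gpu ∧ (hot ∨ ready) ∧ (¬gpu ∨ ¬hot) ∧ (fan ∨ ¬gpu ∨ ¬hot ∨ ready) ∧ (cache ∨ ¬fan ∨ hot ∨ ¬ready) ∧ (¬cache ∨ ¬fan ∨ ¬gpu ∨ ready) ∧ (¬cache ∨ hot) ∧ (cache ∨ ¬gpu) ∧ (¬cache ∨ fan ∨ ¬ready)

cache = True, fan = True, ready = False, gpu = False, hot = True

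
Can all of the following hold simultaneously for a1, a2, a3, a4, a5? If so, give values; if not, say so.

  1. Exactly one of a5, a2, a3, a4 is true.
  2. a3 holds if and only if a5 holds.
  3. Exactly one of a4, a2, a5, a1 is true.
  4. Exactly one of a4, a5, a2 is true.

a1=F, a2=F, a3=F, a4=T, a5=F

  (1) {a5, a2, a3, a4}: 1 true — exactly one ✓
  (2) a3=F, a5=F — same ✓
  (3) {a4, a2, a5, a1}: 1 true — exactly one ✓
  (4) {a4, a5, a2}: 1 true — exactly one ✓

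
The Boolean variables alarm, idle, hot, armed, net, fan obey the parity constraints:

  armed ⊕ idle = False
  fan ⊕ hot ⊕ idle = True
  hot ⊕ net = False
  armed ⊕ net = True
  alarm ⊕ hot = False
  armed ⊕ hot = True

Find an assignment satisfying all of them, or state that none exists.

alarm = True, idle = False, hot = True, armed = False, net = True, fan = False

armed ⊕ idle = F ⊕ F = False ✓
fan ⊕ hot ⊕ idle = F ⊕ T ⊕ F = True ✓
hot ⊕ net = T ⊕ T = False ✓
armed ⊕ net = F ⊕ T = True ✓
alarm ⊕ hot = T ⊕ T = False ✓
armed ⊕ hot = F ⊕ T = True ✓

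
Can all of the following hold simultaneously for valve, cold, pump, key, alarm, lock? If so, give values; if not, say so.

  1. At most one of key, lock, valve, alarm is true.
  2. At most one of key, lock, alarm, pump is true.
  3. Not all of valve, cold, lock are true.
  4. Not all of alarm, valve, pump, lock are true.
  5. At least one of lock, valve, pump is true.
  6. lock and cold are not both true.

valve = True, cold = True, pump = True, key = False, alarm = False, lock = False

  (1) {key, lock, valve, alarm}: 1 true — at most one ✓
  (2) {key, lock, alarm, pump}: 1 true — at most one ✓
  (3) {valve, cold, lock}: 2/3 true — not all ✓
  (4) {alarm, valve, pump, lock}: 2/4 true — not all ✓
  (5) {lock, valve, pump}: 2 true — at least one ✓
  (6) lock=F, cold=T — not both ✓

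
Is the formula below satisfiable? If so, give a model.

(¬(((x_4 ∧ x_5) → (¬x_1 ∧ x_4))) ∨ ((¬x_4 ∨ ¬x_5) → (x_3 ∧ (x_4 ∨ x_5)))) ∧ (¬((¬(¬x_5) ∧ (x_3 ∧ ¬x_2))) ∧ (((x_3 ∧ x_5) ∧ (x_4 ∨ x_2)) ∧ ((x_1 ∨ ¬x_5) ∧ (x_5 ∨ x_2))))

x_1=T; x_2=T; x_3=T; x_4=F; x_5=T

  ¬(((x_4 ∧ x_5) → (¬x_1 ∧ x_4))) ∨ ((¬x_4 ∨ ¬x_5) → (x_3 ∧ (x_4 ∨ x_5))) = True
    ¬(((x_4 ∧ x_5) → (¬x_1 ∧ x_4))) = False
      (x_4 ∧ x_5) → (¬x_1 ∧ x_4) = True
        x_4 ∧ x_5 = False
        ¬x_1 ∧ x_4 = False
          ¬x_1 = False
    (¬x_4 ∨ ¬x_5) → (x_3 ∧ (x_4 ∨ x_5)) = True
      ¬x_4 ∨ ¬x_5 = True
        ¬x_4 = True
        ¬x_5 = False
      x_3 ∧ (x_4 ∨ x_5) = True
        x_4 ∨ x_5 = True
  ¬((¬(¬x_5) ∧ (x_3 ∧ ¬x_2))) ∧ (((x_3 ∧ x_5) ∧ (x_4 ∨ x_2)) ∧ ((x_1 ∨ ¬x_5) ∧ (x_5 ∨ x_2))) = True
    ¬((¬(¬x_5) ∧ (x_3 ∧ ¬x_2))) = True
      ¬(¬x_5) ∧ (x_3 ∧ ¬x_2) = False
        ¬(¬x_5) = True
          ¬x_5 = False
        x_3 ∧ ¬x_2 = False
          ¬x_2 = False
    ((x_3 ∧ x_5) ∧ (x_4 ∨ x_2)) ∧ ((x_1 ∨ ¬x_5) ∧ (x_5 ∨ x_2)) = True
      (x_3 ∧ x_5) ∧ (x_4 ∨ x_2) = True
        x_3 ∧ x_5 = True
        x_4 ∨ x_2 = True
      (x_1 ∨ ¬x_5) ∧ (x_5 ∨ x_2) = True
        x_1 ∨ ¬x_5 = True
          ¬x_5 = False
        x_5 ∨ x_2 = True
Both conjuncts True, so the formula holds.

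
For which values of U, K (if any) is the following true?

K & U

U = True; K = True

Both conjuncts True, so the formula holds.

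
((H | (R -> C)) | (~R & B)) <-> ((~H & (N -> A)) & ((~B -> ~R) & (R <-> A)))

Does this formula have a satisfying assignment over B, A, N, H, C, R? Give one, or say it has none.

B: True; A: True; N: False; H: False; C: True; R: True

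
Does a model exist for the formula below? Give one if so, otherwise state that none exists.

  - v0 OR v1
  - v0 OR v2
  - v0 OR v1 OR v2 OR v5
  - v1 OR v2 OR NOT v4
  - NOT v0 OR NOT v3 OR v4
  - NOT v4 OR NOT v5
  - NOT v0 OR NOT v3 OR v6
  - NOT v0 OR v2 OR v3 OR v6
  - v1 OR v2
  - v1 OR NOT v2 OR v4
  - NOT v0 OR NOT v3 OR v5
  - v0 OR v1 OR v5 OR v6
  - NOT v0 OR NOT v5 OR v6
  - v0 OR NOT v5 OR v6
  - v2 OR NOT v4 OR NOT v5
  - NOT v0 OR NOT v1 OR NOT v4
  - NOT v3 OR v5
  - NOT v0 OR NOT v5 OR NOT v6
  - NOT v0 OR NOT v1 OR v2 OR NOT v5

v0: True; v1: True; v2: True; v3: False; v4: False; v5: False; v6: True

Set v0 = True.
Set v1 = True.
  then (NOT v0 OR NOT v1 OR NOT v4) forces v4 = False.
  then (NOT v0 OR NOT v3 OR v4) forces v3 = False.
Set v2 = True.
Try v5 = True:
  (NOT v0 OR NOT v5 OR v6) forces v6 = True.
  clause (NOT v0 OR NOT v5 OR NOT v6) is falsified — backtrack.
So v5 = False.
Set v6 = True.
All clauses satisfied.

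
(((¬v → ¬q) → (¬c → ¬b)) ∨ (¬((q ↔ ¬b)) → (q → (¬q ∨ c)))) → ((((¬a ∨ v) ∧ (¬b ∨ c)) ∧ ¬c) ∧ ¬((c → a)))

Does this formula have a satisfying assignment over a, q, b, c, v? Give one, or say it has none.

a: True; q: True; b: True; c: False; v: True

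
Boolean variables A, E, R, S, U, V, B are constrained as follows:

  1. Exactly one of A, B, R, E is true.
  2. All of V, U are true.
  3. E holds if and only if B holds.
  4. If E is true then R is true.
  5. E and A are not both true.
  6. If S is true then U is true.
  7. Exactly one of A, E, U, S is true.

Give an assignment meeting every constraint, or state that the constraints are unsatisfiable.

A = False, E = False, R = True, S = False, U = True, V = True, B = False

  (1) {A, B, R, E}: 1 true — exactly one ✓
  (2) {V, U}: all 2 true ✓
  (3) E=F, B=F — same ✓
  (4) E=F ⇒ R: vacuous ✓
  (5) E=F, A=F — not both ✓
  (6) S=F ⇒ U: vacuous ✓
  (7) {A, E, U, S}: 1 true — exactly one ✓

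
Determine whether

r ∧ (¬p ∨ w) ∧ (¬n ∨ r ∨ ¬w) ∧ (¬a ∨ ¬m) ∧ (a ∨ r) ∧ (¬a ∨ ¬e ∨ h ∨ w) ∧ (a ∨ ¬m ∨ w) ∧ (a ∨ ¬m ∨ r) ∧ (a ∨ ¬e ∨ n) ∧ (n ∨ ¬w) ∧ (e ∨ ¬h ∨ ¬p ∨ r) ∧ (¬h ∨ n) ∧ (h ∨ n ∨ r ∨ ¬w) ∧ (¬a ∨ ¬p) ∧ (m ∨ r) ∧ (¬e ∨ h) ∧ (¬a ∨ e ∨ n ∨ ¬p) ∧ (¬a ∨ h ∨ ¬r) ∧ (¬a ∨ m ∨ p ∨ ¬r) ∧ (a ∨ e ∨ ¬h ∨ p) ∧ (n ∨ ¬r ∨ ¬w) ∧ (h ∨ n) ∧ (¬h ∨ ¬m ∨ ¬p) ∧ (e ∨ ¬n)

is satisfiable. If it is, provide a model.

a: False, p: True, e: True, m: False, r: True, h: True, n: True, w: True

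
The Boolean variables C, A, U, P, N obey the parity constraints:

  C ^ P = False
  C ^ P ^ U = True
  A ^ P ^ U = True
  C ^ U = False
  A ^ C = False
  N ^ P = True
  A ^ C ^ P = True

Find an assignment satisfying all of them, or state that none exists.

C=T, A=T, U=T, P=T, N=F

C ^ P = T ^ T = False ✓
C ^ P ^ U = T ^ T ^ T = True ✓
A ^ P ^ U = T ^ T ^ T = True ✓
C ^ U = T ^ T = False ✓
A ^ C = T ^ T = False ✓
N ^ P = F ^ T = True ✓
A ^ C ^ P = T ^ T ^ T = True ✓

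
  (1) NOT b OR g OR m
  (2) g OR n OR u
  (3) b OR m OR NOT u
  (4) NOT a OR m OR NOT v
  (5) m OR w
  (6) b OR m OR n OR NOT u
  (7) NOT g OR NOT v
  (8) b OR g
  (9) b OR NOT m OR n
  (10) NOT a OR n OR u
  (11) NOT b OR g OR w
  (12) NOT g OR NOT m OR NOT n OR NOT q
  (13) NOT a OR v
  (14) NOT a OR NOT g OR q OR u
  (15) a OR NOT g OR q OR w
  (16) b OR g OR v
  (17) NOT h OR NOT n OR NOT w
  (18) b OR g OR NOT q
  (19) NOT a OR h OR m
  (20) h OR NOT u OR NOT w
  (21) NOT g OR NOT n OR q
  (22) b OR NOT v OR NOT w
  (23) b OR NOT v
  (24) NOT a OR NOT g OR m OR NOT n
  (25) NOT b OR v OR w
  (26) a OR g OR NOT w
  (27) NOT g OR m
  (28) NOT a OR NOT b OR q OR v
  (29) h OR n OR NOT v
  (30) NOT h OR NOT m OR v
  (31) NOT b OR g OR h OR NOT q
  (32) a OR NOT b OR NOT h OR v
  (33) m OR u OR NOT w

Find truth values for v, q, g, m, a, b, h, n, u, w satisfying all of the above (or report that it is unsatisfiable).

v = True; q = False; g = False; m = True; a = True; b = True; h = True; n = False; u = True; w = True

Set v = True.
  then (NOT g OR NOT v) forces g = False.
  then (b OR g) forces b = True.
  then (NOT b OR g OR w) forces w = True.
  then (a OR g OR NOT w) forces a = True.
  then (NOT b OR g OR m) forces m = True.
Set q = False.
Set h = True.
  then (NOT h OR NOT n OR NOT w) forces n = False.
  then (g OR n OR u) forces u = True.
All clauses satisfied.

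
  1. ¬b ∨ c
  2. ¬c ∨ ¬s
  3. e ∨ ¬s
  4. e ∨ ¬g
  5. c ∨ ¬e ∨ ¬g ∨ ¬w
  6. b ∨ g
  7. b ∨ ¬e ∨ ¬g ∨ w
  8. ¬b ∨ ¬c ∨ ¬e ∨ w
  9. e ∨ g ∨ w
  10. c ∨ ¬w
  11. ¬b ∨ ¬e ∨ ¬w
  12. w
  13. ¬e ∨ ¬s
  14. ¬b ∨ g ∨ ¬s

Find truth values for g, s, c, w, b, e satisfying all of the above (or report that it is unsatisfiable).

g = False; s = False; c = True; w = True; b = True; e = False

Unit clause (w) forces w = True.
In (c ∨ ¬w) only c is left, so c = True.
In (¬c ∨ ¬s) only ¬s is left, so s = False.
Set g = False.
  then (b ∨ g) forces b = True.
  then (¬b ∨ ¬e ∨ ¬w) forces e = False.
All clauses satisfied.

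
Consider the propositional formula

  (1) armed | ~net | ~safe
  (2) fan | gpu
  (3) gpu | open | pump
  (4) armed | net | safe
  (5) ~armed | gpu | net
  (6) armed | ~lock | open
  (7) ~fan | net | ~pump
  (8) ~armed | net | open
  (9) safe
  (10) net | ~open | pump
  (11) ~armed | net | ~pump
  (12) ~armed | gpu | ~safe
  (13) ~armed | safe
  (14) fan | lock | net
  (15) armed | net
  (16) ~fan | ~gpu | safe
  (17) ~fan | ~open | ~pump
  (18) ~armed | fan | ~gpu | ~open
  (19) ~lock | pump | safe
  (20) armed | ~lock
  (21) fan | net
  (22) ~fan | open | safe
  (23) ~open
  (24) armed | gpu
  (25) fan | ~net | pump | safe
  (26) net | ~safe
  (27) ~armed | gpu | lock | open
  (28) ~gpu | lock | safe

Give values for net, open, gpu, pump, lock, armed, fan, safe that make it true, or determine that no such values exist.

net: True, open: False, gpu: True, pump: True, lock: False, armed: True, fan: True, safe: True

Unit clause (safe) forces safe = True.
Unit clause (~open) forces open = False.
In (net | ~safe) only net is left, so net = True.
In (armed | ~net | ~safe) only armed is left, so armed = True.
In (~armed | gpu | ~safe) only gpu is left, so gpu = True.
Set pump = True.
Set lock = False.
Set fan = True.
All clauses satisfied.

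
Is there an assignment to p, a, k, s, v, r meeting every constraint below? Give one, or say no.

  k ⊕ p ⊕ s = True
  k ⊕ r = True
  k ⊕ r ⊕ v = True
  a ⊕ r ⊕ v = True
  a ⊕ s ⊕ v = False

p=T, a=T, k=T, s=T, v=F, r=F

k ⊕ p ⊕ s = T ⊕ T ⊕ T = True ✓
k ⊕ r = T ⊕ F = True ✓
k ⊕ r ⊕ v = T ⊕ F ⊕ F = True ✓
a ⊕ r ⊕ v = T ⊕ F ⊕ F = True ✓
a ⊕ s ⊕ v = T ⊕ T ⊕ F = False ✓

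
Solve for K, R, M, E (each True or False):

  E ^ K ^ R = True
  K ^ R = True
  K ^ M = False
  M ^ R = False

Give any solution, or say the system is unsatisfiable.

No satisfying assignment exists.

Adding constraints 2, 3, 4 mod 2: every variable appears an even number of times on the left, so the left side is 0.
But the right sides sum to 1 (mod 2). 0 ≠ 1 — the system is inconsistent.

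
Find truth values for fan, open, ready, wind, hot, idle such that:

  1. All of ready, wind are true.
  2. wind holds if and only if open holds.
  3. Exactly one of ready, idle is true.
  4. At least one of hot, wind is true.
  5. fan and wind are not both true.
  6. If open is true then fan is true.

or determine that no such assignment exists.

Case ready = True:
  (1) forces wind = True.
  (2) with wind=T forces open = True.
  (3) with ready=T forces idle = False.
  (5) with wind=T forces fan = False.
  Constraint (6) is violated (open=T, fan=F) — contradiction.
Case ready = False:
  Constraint (1) is violated (ready=F) — contradiction.
Both cases fail — unsatisfiable.

UNSATISFIABLE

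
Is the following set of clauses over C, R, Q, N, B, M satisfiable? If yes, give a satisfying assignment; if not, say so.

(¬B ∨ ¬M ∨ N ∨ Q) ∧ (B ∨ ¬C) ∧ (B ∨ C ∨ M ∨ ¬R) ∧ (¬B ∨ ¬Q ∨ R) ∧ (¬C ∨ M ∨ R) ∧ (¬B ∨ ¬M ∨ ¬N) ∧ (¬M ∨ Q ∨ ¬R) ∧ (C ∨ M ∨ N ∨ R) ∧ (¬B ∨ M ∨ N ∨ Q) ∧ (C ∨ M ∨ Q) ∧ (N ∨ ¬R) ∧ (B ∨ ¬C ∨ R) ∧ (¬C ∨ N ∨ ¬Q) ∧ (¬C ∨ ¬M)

Set C = True.
  then (B ∨ ¬C) forces B = True.
  then (¬C ∨ ¬M) forces M = False.
  then (¬C ∨ M ∨ R) forces R = True.
  then (N ∨ ¬R) forces N = True.
Set Q = False.
All clauses satisfied.

C=T, R=T, Q=F, N=T, B=T, M=F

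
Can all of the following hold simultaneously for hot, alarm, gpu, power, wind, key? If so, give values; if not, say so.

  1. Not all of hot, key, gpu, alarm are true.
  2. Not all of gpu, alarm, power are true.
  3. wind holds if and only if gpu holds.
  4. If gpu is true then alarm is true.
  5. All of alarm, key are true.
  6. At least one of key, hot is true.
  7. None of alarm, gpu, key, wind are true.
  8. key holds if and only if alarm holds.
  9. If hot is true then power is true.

Unsatisfiable

Case alarm = True:
  Constraint (7) is violated (alarm=T) — contradiction.
Case alarm = False:
  Constraint (5) is violated (alarm=F) — contradiction.
Both cases fail — unsatisfiable.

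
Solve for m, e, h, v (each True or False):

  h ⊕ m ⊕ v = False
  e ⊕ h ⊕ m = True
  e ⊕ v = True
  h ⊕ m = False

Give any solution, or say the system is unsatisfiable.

m=F, e=T, h=F, v=F

h ⊕ m ⊕ v = F ⊕ F ⊕ F = False ✓
e ⊕ h ⊕ m = T ⊕ F ⊕ F = True ✓
e ⊕ v = T ⊕ F = True ✓
h ⊕ m = F ⊕ F = False ✓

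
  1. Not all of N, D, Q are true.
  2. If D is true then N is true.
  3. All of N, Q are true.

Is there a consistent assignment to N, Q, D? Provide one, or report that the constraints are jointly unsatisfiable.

N = True, Q = True, D = False

  (1) {N, D, Q}: 2/3 true — not all ✓
  (2) D=F ⇒ N: vacuous ✓
  (3) {N, Q}: all 2 true ✓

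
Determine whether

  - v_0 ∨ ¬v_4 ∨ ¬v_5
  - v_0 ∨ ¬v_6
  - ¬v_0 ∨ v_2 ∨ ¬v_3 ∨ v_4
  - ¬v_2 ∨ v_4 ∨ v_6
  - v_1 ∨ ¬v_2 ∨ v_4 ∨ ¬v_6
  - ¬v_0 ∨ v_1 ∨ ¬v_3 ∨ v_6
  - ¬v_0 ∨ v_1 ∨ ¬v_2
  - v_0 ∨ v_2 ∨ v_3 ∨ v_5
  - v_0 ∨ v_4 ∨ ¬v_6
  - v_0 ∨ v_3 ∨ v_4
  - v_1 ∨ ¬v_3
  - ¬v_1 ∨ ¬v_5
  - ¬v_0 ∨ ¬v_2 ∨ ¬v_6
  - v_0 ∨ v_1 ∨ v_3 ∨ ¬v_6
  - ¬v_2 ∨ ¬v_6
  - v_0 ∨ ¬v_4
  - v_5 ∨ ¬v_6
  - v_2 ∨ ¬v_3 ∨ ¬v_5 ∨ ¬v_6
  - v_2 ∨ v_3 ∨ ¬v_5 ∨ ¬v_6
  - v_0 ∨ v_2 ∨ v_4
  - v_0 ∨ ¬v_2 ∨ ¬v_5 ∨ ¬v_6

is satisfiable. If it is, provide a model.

Try v_0 = False:
  (v_0 ∨ ¬v_6) forces v_6 = False.
  (v_0 ∨ ¬v_4) forces v_4 = False.
  (¬v_2 ∨ v_4 ∨ v_6) forces v_2 = False.
  clause (v_0 ∨ v_2 ∨ v_4) is falsified — backtrack.
So v_0 = True.
Set v_1 = True.
  then (¬v_1 ∨ ¬v_5) forces v_5 = False.
  then (v_5 ∨ ¬v_6) forces v_6 = False.
Set v_2 = False.
Set v_3 = False.
Set v_4 = True.
All clauses satisfied.

v_0=T, v_1=T, v_2=F, v_3=F, v_4=T, v_5=F, v_6=F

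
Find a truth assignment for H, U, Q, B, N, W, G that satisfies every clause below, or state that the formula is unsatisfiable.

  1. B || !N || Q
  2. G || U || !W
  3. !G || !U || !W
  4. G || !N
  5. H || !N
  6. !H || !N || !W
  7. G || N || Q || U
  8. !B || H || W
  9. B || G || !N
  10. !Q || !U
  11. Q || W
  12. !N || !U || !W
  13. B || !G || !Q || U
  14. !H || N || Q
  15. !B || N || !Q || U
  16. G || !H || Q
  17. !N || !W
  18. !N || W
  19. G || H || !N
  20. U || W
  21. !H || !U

Set H = False.
  then (H || !N) forces N = False.
Set U = True.
  then (!Q || !U) forces Q = False.
  then (Q || W) forces W = True.
  then (!G || !U || !W) forces G = False.
Set B = True.
All clauses satisfied.

H = False; U = True; Q = False; B = True; N = False; W = True; G = False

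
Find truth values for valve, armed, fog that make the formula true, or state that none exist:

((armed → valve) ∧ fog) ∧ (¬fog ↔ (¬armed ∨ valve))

Case fog = True: the formula simplifies to (armed → valve) ∧ ¬((¬armed ∨ valve)).
  armed = True: simplifies to valve ∧ ¬valve.
    valve = True: the conjunct ¬valve is False.
    valve = False: the conjunct valve is False.
  armed = False: the conjunct ¬((¬armed ∨ valve)) becomes ¬((True ∨ valve)) = False.
Case fog = False: the conjunct fog is False.
Both cases fail — unsatisfiable.

Unsatisfiable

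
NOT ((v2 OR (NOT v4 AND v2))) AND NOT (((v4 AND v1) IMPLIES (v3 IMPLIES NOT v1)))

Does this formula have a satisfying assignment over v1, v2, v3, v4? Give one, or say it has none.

v1 = True; v2 = False; v3 = True; v4 = True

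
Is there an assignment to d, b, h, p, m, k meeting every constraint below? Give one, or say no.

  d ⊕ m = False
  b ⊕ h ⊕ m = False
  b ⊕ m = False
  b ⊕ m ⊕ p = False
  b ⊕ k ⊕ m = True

d=F, b=F, h=F, p=F, m=F, k=T

d ⊕ m = F ⊕ F = False ✓
b ⊕ h ⊕ m = F ⊕ F ⊕ F = False ✓
b ⊕ m = F ⊕ F = False ✓
b ⊕ m ⊕ p = F ⊕ F ⊕ F = False ✓
b ⊕ k ⊕ m = F ⊕ T ⊕ F = True ✓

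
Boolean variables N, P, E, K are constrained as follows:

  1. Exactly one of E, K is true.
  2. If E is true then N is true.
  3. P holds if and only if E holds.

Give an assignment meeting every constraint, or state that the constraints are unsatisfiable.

N=T, P=T, E=T, K=F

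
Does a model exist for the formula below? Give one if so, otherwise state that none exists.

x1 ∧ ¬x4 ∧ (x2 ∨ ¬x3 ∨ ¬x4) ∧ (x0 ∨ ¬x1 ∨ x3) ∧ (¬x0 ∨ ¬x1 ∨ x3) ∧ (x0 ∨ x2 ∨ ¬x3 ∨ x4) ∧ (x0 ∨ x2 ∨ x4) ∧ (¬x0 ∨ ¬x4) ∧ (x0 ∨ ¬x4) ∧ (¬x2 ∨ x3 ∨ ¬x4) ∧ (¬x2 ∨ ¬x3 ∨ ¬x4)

x0: True; x1: True; x2: False; x3: True; x4: False

Unit clause (x1) forces x1 = True.
Unit clause (¬x4) forces x4 = False.
Set x0 = True.
  then (¬x0 ∨ ¬x1 ∨ x3) forces x3 = True.
Set x2 = False.
All clauses satisfied.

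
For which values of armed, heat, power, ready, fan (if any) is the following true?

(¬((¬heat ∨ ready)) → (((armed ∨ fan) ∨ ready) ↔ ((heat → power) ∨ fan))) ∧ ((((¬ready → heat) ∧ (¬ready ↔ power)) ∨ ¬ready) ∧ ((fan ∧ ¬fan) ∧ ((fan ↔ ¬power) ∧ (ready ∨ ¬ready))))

Case fan = True: the conjunct ¬fan is False.
Case fan = False: the conjunct fan is False.
Both cases fail — unsatisfiable.

The formula is unsatisfiable.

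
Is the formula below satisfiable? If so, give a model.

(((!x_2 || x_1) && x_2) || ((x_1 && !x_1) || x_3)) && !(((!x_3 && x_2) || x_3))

No satisfying assignment exists.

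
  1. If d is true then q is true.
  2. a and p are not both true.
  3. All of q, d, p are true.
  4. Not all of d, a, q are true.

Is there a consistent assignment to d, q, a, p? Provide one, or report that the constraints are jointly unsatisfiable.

d = True, q = True, a = False, p = True

  (1) d=T ⇒ q: T ✓
  (2) a=F, p=T — not both ✓
  (3) {q, d, p}: all 3 true ✓
  (4) {d, a, q}: 2/3 true — not all ✓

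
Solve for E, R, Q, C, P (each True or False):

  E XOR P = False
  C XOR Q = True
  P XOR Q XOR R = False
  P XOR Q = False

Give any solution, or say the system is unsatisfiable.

E = True, R = False, Q = True, C = False, P = True

E XOR P = T XOR T = False ✓
C XOR Q = F XOR T = True ✓
P XOR Q XOR R = T XOR T XOR F = False ✓
P XOR Q = T XOR T = False ✓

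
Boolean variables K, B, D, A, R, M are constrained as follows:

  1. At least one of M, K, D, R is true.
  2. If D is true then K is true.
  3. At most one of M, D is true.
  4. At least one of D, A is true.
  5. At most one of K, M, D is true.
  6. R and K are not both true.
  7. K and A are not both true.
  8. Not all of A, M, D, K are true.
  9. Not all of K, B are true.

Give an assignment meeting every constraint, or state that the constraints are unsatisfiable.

K: False, B: True, D: False, A: True, R: True, M: False

  (1) {M, K, D, R}: 1 true — at least one ✓
  (2) D=F ⇒ K: vacuous ✓
  (3) {M, D}: 0 true — at most one ✓
  (4) {D, A}: 1 true — at least one ✓
  (5) {K, M, D}: 0 true — at most one ✓
  (6) R=T, K=F — not both ✓
  (7) K=F, A=T — not both ✓
  (8) {A, M, D, K}: 1/4 true — not all ✓
  (9) {K, B}: 1/2 true — not all ✓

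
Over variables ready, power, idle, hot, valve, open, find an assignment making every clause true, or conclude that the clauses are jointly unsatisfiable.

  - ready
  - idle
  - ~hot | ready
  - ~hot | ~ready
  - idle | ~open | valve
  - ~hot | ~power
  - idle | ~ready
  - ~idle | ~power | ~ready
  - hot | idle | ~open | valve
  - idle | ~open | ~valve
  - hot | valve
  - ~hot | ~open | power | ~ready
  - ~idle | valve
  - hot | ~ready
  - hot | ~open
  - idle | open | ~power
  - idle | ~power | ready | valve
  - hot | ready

No satisfying assignment exists.

Case ready = True:
  (idle) forces idle = True.
  (~hot | ~ready) forces hot = False.
  Clause (hot | ~ready) is falsified — contradiction.
Case ready = False:
  Clause (ready) is falsified — contradiction.
Both cases fail, so the formula is unsatisfiable.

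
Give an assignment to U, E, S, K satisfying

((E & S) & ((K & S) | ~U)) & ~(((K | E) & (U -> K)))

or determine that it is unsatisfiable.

Case K = True: the conjunct ~(((K | E) & (U -> K))) becomes ~((True & True)) = False.
Case K = False: the formula simplifies to ((E & S) & ~U) & ~((E & ~U)).
  U = True: the conjunct ~U is False.
  U = False: simplifies to (E & S) & ~E.
    E = True: the conjunct ~E is False.
    E = False: the conjunct E is False.
Both cases fail — unsatisfiable.

The formula is unsatisfiable.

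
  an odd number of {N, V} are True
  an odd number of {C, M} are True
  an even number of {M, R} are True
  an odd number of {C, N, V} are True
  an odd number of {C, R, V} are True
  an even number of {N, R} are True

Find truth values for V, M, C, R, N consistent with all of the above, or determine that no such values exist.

V = False; M = True; C = False; R = True; N = True

{N, V}: 1 true → odd ✓
{C, M}: 1 true → odd ✓
{M, R}: 2 true → even ✓
{C, N, V}: 1 true → odd ✓
{C, R, V}: 1 true → odd ✓
{N, R}: 2 true → even ✓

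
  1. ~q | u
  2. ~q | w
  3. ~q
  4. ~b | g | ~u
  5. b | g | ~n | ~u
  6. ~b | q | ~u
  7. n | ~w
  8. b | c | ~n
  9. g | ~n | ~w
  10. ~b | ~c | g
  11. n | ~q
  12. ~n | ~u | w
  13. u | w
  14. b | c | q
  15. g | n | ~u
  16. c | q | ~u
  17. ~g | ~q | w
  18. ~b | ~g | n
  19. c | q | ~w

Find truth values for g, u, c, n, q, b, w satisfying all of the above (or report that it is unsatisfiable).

g=T, u=F, c=T, n=T, q=F, b=T, w=T

Unit clause (~q) forces q = False.
Set g = True.
Set u = False.
  then (u | w) forces w = True.
  then (c | q | ~w) forces c = True.
  then (n | ~w) forces n = True.
Set b = True.
All clauses satisfied.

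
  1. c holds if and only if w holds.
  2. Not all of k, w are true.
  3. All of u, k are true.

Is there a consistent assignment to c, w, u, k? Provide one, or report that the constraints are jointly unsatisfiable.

c=F; w=F; u=T; k=T

  (1) c=F, w=F — same ✓
  (2) {k, w}: 1/2 true — not all ✓
  (3) {u, k}: all 2 true ✓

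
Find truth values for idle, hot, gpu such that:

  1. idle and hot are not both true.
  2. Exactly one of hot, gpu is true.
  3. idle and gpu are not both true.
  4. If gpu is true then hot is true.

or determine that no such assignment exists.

idle=F, hot=T, gpu=F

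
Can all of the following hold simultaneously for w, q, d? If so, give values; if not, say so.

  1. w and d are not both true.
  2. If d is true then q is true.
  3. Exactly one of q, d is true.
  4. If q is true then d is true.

Case q = True:
  (3) with q=T forces d = False.
  Constraint (4) is violated (q=T, d=F) — contradiction.
Case q = False:
  (2) with q=F forces d = False.
  Constraint (3) is violated (q=F, d=F) — contradiction.
Both cases fail — unsatisfiable.

Unsatisfiable — no assignment works.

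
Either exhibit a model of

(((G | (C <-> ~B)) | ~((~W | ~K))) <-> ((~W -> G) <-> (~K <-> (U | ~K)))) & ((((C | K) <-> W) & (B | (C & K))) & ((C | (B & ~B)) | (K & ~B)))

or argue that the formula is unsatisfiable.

C = True; W = True; B = True; U = False; K = True; G = False

  ((G | (C <-> ~B)) | ~((~W | ~K))) <-> ((~W -> G) <-> (~K <-> (U | ~K))) = True
    (G | (C <-> ~B)) | ~((~W | ~K)) = True
      G | (C <-> ~B) = False
        C <-> ~B = False
          ~B = False
      ~((~W | ~K)) = True
        ~W | ~K = False
          ~W = False
          ~K = False
    (~W -> G) <-> (~K <-> (U | ~K)) = True
      ~W -> G = True
        ~W = False
      ~K <-> (U | ~K) = True
        ~K = False
        U | ~K = False
          ~K = False
  (((C | K) <-> W) & (B | (C & K))) & ((C | (B & ~B)) | (K & ~B)) = True
    ((C | K) <-> W) & (B | (C & K)) = True
      (C | K) <-> W = True
        C | K = True
      B | (C & K) = True
        C & K = True
    (C | (B & ~B)) | (K & ~B) = True
      C | (B & ~B) = True
        B & ~B = False
          ~B = False
      K & ~B = False
        ~B = False
Both conjuncts True, so the formula holds.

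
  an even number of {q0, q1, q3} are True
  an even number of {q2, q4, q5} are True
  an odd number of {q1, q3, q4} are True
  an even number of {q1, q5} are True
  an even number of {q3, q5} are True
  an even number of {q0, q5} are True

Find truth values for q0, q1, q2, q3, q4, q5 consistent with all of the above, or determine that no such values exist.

q0=F; q1=F; q2=T; q3=F; q4=T; q5=F

{q0, q1, q3}: 0 true → even ✓
{q2, q4, q5}: 2 true → even ✓
{q1, q3, q4}: 1 true → odd ✓
{q1, q5}: 0 true → even ✓
{q3, q5}: 0 true → even ✓
{q0, q5}: 0 true → even ✓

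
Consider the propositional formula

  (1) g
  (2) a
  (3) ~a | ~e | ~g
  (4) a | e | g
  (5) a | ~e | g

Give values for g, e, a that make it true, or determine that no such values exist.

g = True, e = False, a = True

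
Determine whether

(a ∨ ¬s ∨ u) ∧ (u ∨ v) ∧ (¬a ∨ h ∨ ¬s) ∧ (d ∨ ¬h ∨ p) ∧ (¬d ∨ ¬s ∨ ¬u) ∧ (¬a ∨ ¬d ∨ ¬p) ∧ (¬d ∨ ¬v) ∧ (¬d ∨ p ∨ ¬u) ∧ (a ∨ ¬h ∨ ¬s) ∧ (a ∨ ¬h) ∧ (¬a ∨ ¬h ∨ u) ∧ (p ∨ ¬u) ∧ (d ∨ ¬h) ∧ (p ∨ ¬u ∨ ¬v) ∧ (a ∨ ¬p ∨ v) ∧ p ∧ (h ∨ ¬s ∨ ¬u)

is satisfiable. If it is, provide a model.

Unit clause (p) forces p = True.
Try d = True:
  (¬a ∨ ¬d ∨ ¬p) forces a = False.
  (¬d ∨ ¬v) forces v = False.
  clause (a ∨ ¬p ∨ v) is falsified — backtrack.
So d = False.
  then (d ∨ ¬h) forces h = False.
Set s = False.
Set a = False.
  then (a ∨ ¬p ∨ v) forces v = True.
Set u = True.
All clauses satisfied.

d=F, s=F, p=T, a=F, h=F, u=T, v=T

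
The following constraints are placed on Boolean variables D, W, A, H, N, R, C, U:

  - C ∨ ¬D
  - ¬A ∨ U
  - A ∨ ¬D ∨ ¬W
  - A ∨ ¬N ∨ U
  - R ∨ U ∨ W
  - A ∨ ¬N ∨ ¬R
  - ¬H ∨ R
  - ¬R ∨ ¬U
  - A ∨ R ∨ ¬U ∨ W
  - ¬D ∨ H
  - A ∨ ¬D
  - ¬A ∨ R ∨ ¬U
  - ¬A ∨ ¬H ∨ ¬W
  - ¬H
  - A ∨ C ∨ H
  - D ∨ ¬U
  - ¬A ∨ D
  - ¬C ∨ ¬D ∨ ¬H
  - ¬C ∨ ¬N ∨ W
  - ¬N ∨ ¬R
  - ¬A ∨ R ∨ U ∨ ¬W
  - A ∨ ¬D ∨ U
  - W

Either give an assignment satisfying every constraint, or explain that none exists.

Unit clause (¬H) forces H = False.
Unit clause (W) forces W = True.
In (¬D ∨ H) only ¬D is left, so D = False.
In (D ∨ ¬U) only ¬U is left, so U = False.
In (¬A ∨ D) only ¬A is left, so A = False.
In (A ∨ ¬N ∨ U) only ¬N is left, so N = False.
In (A ∨ C ∨ H) only C is left, so C = True.
Set R = False.
All clauses satisfied.

D: False, W: True, A: False, H: False, N: False, R: False, C: True, U: False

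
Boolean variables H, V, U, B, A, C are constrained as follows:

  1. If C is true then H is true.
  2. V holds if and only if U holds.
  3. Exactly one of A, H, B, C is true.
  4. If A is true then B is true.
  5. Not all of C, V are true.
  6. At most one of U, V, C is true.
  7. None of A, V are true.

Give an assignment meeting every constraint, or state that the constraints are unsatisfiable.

H = True, V = False, U = False, B = False, A = False, C = False

  (1) C=F ⇒ H: vacuous ✓
  (2) V=F, U=F — same ✓
  (3) {A, H, B, C}: 1 true — exactly one ✓
  (4) A=F ⇒ B: vacuous ✓
  (5) {C, V}: 0/2 true — not all ✓
  (6) {U, V, C}: 0 true — at most one ✓
  (7) {A, V}: 0 true — none ✓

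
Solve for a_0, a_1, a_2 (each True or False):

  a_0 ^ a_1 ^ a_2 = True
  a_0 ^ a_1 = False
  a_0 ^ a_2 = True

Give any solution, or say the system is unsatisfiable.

a_0=F, a_1=F, a_2=T

a_0 ^ a_1 ^ a_2 = F ^ F ^ T = True ✓
a_0 ^ a_1 = F ^ F = False ✓
a_0 ^ a_2 = F ^ T = True ✓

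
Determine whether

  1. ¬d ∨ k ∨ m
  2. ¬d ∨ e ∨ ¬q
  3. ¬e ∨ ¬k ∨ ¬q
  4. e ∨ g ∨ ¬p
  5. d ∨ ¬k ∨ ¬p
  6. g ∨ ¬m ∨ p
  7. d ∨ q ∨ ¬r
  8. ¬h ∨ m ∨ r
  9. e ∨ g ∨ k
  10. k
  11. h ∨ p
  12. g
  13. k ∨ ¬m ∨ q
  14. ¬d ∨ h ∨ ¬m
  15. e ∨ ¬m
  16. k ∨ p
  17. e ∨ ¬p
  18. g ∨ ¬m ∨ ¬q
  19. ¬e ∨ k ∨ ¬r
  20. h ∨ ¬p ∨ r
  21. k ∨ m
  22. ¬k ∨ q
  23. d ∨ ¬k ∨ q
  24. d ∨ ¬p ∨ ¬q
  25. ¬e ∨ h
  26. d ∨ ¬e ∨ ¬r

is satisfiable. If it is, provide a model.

g = True; q = True; r = True; m = False; e = False; d = False; p = False; h = True; k = True

Unit clause (k) forces k = True.
Unit clause (g) forces g = True.
In (¬k ∨ q) only q is left, so q = True.
In (¬e ∨ ¬k ∨ ¬q) only ¬e is left, so e = False.
In (e ∨ ¬m) only ¬m is left, so m = False.
In (e ∨ ¬p) only ¬p is left, so p = False.
In (¬d ∨ e ∨ ¬q) only ¬d is left, so d = False.
In (h ∨ p) only h is left, so h = True.
In (¬h ∨ m ∨ r) only r is left, so r = True.
All clauses satisfied.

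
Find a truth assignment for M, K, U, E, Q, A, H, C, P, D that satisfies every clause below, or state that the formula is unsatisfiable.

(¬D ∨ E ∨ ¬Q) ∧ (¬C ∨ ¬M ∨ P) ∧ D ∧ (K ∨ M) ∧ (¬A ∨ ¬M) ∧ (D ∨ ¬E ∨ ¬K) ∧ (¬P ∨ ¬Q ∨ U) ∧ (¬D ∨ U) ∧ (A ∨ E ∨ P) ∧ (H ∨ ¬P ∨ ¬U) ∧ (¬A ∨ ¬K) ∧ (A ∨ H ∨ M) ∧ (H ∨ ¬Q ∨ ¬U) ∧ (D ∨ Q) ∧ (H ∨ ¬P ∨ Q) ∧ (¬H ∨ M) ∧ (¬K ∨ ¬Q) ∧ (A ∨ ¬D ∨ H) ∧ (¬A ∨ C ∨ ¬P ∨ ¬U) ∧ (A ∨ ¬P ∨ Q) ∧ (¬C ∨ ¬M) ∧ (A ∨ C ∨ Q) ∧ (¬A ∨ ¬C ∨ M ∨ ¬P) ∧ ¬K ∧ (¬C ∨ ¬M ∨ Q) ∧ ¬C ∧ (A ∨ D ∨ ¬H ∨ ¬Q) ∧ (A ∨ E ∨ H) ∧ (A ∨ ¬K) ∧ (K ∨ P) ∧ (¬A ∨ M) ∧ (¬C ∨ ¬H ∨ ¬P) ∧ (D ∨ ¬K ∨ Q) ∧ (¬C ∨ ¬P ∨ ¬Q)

Unit clause (D) forces D = True.
In (¬D ∨ U) only U is left, so U = True.
Unit clause (¬K) forces K = False.
Unit clause (¬C) forces C = False.
In (K ∨ P) only P is left, so P = True.
In (K ∨ M) only M is left, so M = True.
In (¬A ∨ ¬M) only ¬A is left, so A = False.
In (H ∨ ¬P ∨ ¬U) only H is left, so H = True.
In (A ∨ ¬P ∨ Q) only Q is left, so Q = True.
In (¬D ∨ E ∨ ¬Q) only E is left, so E = True.
All clauses satisfied.

M=T, K=F, U=T, E=T, Q=T, A=F, H=T, C=F, P=T, D=T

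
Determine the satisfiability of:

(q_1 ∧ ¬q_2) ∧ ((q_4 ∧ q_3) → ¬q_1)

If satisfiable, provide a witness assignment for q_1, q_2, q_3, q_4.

q_1 = True; q_2 = False; q_3 = False; q_4 = True

  q_1 ∧ ¬q_2 = True
    ¬q_2 = True
  (q_4 ∧ q_3) → ¬q_1 = True
    q_4 ∧ q_3 = False
    ¬q_1 = False
Both conjuncts True, so the formula holds.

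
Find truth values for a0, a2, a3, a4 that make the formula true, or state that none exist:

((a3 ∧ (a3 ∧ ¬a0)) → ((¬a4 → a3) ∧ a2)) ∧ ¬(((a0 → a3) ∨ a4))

a0=T; a2=F; a3=F; a4=F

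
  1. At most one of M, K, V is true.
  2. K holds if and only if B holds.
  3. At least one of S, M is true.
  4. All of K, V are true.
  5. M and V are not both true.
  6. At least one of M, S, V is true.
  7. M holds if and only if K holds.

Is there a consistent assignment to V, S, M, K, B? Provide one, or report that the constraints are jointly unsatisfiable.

Case K = True:
  (1) with K=T forces M = False.
  Constraint (7) is violated (M=F, K=T) — contradiction.
Case K = False:
  Constraint (4) is violated (K=F) — contradiction.
Both cases fail — unsatisfiable.

The formula is unsatisfiable.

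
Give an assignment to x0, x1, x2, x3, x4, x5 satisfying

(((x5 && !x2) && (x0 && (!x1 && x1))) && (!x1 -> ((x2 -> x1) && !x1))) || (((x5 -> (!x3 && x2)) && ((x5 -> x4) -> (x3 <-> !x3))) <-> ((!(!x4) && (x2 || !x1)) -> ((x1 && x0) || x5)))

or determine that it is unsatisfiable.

x0 = True, x1 = False, x2 = False, x3 = False, x4 = True, x5 = False

  (((x5 && !x2) && (x0 && (!x1 && x1))) && (!x1 -> ((x2 -> x1) && !x1))) || (((x5 -> (!x3 && x2)) && ((x5 -> x4) -> (x3 <-> !x3))) <-> ((!(!x4) && (x2 || !x1)) -> ((x1 && x0) || x5))) = True
    ((x5 && !x2) && (x0 && (!x1 && x1))) && (!x1 -> ((x2 -> x1) && !x1)) = False
      (x5 && !x2) && (x0 && (!x1 && x1)) = False
        x5 && !x2 = False
          !x2 = True
        x0 && (!x1 && x1) = False
          !x1 && x1 = False
            !x1 = True
      !x1 -> ((x2 -> x1) && !x1) = True
        !x1 = True
        (x2 -> x1) && !x1 = True
          x2 -> x1 = True
          !x1 = True
    ((x5 -> (!x3 && x2)) && ((x5 -> x4) -> (x3 <-> !x3))) <-> ((!(!x4) && (x2 || !x1)) -> ((x1 && x0) || x5)) = True
      (x5 -> (!x3 && x2)) && ((x5 -> x4) -> (x3 <-> !x3)) = False
        x5 -> (!x3 && x2) = True
          !x3 && x2 = False
            !x3 = True
        (x5 -> x4) -> (x3 <-> !x3) = False
          x5 -> x4 = True
          x3 <-> !x3 = False
            !x3 = True
      (!(!x4) && (x2 || !x1)) -> ((x1 && x0) || x5) = False
        !(!x4) && (x2 || !x1) = True
          !(!x4) = True
            !x4 = False
          x2 || !x1 = True
            !x1 = True
        (x1 && x0) || x5 = False
          x1 && x0 = False
The formula evaluates to True.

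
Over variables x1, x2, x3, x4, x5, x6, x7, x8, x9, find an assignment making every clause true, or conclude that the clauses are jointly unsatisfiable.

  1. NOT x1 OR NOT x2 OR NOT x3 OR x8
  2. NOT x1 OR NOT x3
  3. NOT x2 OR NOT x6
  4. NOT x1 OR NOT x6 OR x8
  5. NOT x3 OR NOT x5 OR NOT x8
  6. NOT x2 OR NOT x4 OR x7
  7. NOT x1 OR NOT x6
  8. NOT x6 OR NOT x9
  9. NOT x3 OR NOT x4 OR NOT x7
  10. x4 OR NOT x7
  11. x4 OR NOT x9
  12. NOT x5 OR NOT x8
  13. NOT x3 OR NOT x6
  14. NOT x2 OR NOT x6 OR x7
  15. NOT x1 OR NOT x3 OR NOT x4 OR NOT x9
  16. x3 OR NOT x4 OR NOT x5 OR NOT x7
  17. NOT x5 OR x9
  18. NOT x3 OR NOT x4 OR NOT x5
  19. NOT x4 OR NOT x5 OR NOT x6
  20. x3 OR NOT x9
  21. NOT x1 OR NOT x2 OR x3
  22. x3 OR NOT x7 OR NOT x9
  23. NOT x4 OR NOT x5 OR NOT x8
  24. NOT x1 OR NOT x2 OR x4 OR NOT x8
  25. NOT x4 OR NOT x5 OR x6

Set x1 = False.
Set x2 = False.
Set x3 = True.
  then (NOT x3 OR NOT x6) forces x6 = False.
Set x4 = True.
  then (NOT x3 OR NOT x4 OR NOT x7) forces x7 = False.
  then (NOT x3 OR NOT x4 OR NOT x5) forces x5 = False.
Set x8 = False.
Set x9 = False.
All clauses satisfied.

x1 = False; x2 = False; x3 = True; x4 = True; x5 = False; x6 = False; x7 = False; x8 = False; x9 = False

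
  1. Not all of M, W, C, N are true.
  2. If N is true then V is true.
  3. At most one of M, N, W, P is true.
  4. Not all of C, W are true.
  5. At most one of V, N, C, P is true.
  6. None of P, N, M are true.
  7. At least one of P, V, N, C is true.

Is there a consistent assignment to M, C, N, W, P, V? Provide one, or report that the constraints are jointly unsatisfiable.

M = False, C = True, N = False, W = False, P = False, V = False

  (1) {M, W, C, N}: 1/4 true — not all ✓
  (2) N=F ⇒ V: vacuous ✓
  (3) {M, N, W, P}: 0 true — at most one ✓
  (4) {C, W}: 1/2 true — not all ✓
  (5) {V, N, C, P}: 1 true — at most one ✓
  (6) {P, N, M}: 0 true — none ✓
  (7) {P, V, N, C}: 1 true — at least one ✓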